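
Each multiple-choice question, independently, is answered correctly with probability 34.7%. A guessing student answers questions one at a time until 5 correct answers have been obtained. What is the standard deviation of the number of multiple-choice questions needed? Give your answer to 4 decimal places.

Y = total multiple-choice questions until the fifth success; negative binomial with r=5, p=0.347.
SD(Y) = √[r(1−p)/p²] = √(27.115913) = 5.207294

5.2073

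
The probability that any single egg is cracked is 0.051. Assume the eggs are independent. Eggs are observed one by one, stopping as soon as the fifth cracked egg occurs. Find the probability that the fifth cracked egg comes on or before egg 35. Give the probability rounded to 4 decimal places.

Finishing within 35 eggs ⇔ at least 5 successes in the first 35. With X ~ Binomial(35, 0.051), P(Y ≤ 35) = 1 − P(X ≤ 4).
  k=0: C(35,0)·0.051^0·0.949^35 = 0.160073
  k=1: C(35,1)·0.051^1·0.949^34 = 0.301085
  k=2: C(35,2)·0.051^2·0.949^33 = 0.275069
  k=3: C(35,3)·0.051^3·0.949^32 = 0.162607
  k=4: C(35,4)·0.051^4·0.949^31 = 0.069909
1 − 0.968743 = 0.031257

0.0313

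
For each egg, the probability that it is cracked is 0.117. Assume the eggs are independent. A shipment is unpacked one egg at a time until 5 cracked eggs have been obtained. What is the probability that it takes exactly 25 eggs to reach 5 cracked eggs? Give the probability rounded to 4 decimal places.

0.0193

Y = trial on which the fifth success occurs; negative binomial, r=5, p=0.117.
P(Y=25) = C(24,4) · p^5 · (1−p)^20
= 10626 · 2.1924e-05 · 0.083026 = 0.019343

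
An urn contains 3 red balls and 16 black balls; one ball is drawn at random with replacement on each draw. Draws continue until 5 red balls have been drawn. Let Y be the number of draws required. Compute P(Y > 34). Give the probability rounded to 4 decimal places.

Needing more than 34 draws ⇔ fewer than 5 successes in the first 34. With X ~ Binomial(34, 0.157895), P(Y > 34) = P(X ≤ 4).
  k=0: C(34,0)·0.157895^0·0.842105^34 = 0.002900
  k=1: C(34,1)·0.157895^1·0.842105^33 = 0.018490
  k=2: C(34,2)·0.157895^2·0.842105^32 = 0.057203
  k=3: C(34,3)·0.157895^3·0.842105^31 = 0.114407
  k=4: C(34,4)·0.157895^4·0.842105^30 = 0.166248
P(X ≤ 4) = 0.359248

0.3592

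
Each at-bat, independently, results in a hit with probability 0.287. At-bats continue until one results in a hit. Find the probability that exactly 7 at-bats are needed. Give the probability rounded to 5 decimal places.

0.03771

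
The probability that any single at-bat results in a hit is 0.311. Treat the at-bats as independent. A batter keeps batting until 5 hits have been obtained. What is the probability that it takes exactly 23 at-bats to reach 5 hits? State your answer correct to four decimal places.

0.0261

Y = trial on which the fifth success occurs; negative binomial, r=5, p=0.311.
P(Y=23) = C(22,4) · p^5 · (1−p)^18
= 7315 · 0.0029094 · 0.0012245 = 0.026059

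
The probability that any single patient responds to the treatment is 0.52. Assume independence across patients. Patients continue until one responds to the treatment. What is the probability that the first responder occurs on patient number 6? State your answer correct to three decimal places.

0.013

Geometric (trials to first success), p = 0.52.
P(Y = 6) = (1−p)^5 · p = 0.02548 · 0.52 = 0.01325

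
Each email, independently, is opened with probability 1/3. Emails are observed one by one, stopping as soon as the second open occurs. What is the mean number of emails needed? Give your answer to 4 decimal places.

6.0000

Y = total emails until the second success; negative binomial with r=2, p=0.333333.
E[Y] = r / p = 2 / 0.333333 = 6.000000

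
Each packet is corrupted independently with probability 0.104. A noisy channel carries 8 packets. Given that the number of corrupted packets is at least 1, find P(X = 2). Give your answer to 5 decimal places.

X ~ Binomial(8, 0.104). Want P(X=2 | X≥1) = P(X=2) / P(X≥1).
P(X=2) = C(8,2)·0.104^2·0.896^6 = 0.1567014
P(X≥1) = 1 − 0.4153977 = 0.5846023
Ratio = 0.1567014 / 0.5846023 = 0.2680478

0.26805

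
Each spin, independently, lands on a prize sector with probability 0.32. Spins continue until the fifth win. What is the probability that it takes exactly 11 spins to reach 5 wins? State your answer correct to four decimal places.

Y = trial on which the fifth success occurs; negative binomial, r=5, p=0.32.
P(Y=11) = C(10,4) · p^5 · (1−p)^6
= 210 · 0.0033554 · 0.098867 = 0.069666

0.0697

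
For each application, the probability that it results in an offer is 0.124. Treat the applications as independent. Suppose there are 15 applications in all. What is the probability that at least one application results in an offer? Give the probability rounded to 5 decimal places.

0.86273

P(at least one) = 1 − P(none) = 1 − (1 − 0.124)^15
= 1 − 0.1372656 = 0.8627344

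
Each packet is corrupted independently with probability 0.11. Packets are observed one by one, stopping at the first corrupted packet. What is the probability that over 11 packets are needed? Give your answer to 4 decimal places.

0.2775

Y = number of packets to the first success; geometric, p = 0.11.
P(Y > 11) = P(first 11 all fail) = (1−p)^11 = 0.277517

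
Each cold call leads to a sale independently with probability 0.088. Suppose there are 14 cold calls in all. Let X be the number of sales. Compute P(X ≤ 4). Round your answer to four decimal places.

X ~ Binomial(14, 0.088); P(X ≤ 4) = Σ C(14,k) p^k (1−p)^(14−k) over k:
  k=0: C(14,0)·0.088^0·0.912^14 = 0.275377
  k=1: C(14,1)·0.088^1·0.912^13 = 0.372001
  k=2: C(14,2)·0.088^2·0.912^12 = 0.233316
  k=3: C(14,3)·0.088^3·0.912^11 = 0.090052
  k=4: C(14,4)·0.088^4·0.912^10 = 0.023895
Total = 0.994641

0.9946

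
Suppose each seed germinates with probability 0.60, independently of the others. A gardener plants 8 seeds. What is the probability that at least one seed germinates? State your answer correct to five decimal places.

P(at least one) = 1 − P(none) = 1 − (1 − 0.60)^8
= 1 − 0.0006554 = 0.9993446

0.99934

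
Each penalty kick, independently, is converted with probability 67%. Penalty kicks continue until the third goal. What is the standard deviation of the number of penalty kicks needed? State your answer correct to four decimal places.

Y = total penalty kicks until the third success; negative binomial with r=3, p=0.67.
SD(Y) = √[r(1−p)/p²] = √(2.205391) = 1.485056

1.4851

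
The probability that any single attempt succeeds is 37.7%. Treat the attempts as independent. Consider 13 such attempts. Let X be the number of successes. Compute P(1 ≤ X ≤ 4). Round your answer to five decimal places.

X ~ Binomial(13, 0.377); P(1 ≤ X ≤ 4) = Σ C(13,k) p^k (1−p)^(13−k) over k:
  k=1: C(13,1)·0.377^1·0.623^12 = 0.0167549
  k=2: C(13,2)·0.377^2·0.623^11 = 0.0608339
  k=3: C(13,3)·0.377^3·0.623^10 = 0.1349804
  k=4: C(13,4)·0.377^4·0.623^9 = 0.2042038
Total = 0.4167730

0.41677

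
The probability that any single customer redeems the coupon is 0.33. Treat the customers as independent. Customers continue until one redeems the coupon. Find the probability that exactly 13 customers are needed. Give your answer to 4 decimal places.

Geometric (trials to first success), p = 0.33.
P(Y = 13) = (1−p)^12 · p = 0.0081827 · 0.33 = 0.002700

0.0027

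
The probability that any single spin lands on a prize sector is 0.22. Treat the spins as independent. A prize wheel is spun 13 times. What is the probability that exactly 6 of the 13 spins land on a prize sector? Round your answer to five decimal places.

X ~ Binomial(n=13, p=0.22).
P(X=6) = C(13,6) · p^6 · (1−p)^7
= 1716 · 0.00011338 · 0.17566 = 0.0341756

0.03418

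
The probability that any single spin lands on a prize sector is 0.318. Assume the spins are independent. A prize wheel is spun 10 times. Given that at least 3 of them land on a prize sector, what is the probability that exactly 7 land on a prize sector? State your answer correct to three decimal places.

X ~ Binomial(10, 0.318). Want P(X=7 | X≥3) = P(X=7) / P(X≥3).
P(X=7) = C(10,7)·0.318^7·0.682^3 = 0.01252
P(X≥3) = 1 − 0.02177 − 0.10150 − 0.21298 = 0.66374
Ratio = 0.01252 / 0.66374 = 0.01886

0.019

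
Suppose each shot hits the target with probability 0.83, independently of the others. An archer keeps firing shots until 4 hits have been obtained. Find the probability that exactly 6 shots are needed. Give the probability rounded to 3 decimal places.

0.137

Y = trial on which the fourth success occurs; negative binomial, r=4, p=0.83.
P(Y=6) = C(5,3) · p^4 · (1−p)^2
= 10 · 0.47458 · 0.0289 = 0.13715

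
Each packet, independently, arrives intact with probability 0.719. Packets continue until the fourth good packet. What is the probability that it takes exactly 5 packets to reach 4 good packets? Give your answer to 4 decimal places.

0.3004

Y = trial on which the fourth success occurs; negative binomial, r=4, p=0.719.
P(Y=5) = C(4,3) · p^4 · (1−p)^1
= 4 · 0.26725 · 0.281 = 0.300388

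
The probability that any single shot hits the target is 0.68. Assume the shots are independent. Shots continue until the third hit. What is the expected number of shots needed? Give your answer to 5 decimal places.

4.41176

Y = total shots until the third success; negative binomial with r=3, p=0.68.
E[Y] = r / p = 3 / 0.68 = 4.4117647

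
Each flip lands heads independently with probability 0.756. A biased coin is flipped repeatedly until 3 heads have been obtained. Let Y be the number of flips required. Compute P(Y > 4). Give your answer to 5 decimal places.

0.25164

Needing more than 4 flips ⇔ fewer than 3 successes in the first 4. With X ~ Binomial(4, 0.756), P(Y > 4) = P(X ≤ 2).
  k=0: C(4,0)·0.756^0·0.244^4 = 0.0035445
  k=1: C(4,1)·0.756^1·0.244^3 = 0.0439290
  k=2: C(4,2)·0.756^2·0.244^2 = 0.2041618
P(X ≤ 2) = 0.2516353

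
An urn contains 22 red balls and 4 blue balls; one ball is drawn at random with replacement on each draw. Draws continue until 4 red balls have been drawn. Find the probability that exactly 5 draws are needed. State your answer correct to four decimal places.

0.3155

Y = trial on which the fourth success occurs; negative binomial, r=4, p=0.846154.
P(Y=5) = C(4,3) · p^4 · (1−p)^1
= 4 · 0.51262 · 0.15385 = 0.315460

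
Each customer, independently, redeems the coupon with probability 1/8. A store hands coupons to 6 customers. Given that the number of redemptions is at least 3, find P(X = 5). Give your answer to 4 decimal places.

0.0055

X ~ Binomial(6, 0.125). Want P(X=5 | X≥3) = P(X=5) / P(X≥3).
P(X=5) = C(6,5)·0.125^5·0.875^1 = 0.000160
P(X≥3) = 1 − 0.448795 − 0.384682 − 0.137386 = 0.029137
Ratio = 0.000160 / 0.029137 = 0.005499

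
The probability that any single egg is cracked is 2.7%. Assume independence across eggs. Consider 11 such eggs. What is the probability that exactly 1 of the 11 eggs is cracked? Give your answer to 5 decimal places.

X ~ Binomial(n=11, p=0.027).
P(X=1) = C(11,1) · p^1 · (1−p)^10
= 11 · 0.027 · 0.76055 = 0.2258837

0.22588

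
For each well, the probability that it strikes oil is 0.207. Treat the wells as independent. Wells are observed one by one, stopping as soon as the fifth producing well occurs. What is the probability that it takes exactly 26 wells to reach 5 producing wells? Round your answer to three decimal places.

0.037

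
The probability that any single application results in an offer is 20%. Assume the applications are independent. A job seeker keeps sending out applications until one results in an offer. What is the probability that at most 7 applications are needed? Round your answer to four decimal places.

0.7903

Y = number of applications to the first success; geometric, p = 0.20.
P(Y ≤ 7) = 1 − (1−p)^7 = 1 − 0.209715 = 0.790285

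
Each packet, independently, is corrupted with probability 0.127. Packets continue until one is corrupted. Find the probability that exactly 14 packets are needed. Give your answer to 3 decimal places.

0.022

Geometric (trials to first success), p = 0.127.
P(Y = 14) = (1−p)^13 · p = 0.17107 · 0.127 = 0.02173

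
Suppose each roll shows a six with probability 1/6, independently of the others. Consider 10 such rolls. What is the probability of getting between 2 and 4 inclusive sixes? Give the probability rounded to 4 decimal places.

X ~ Binomial(10, 0.166667); P(2 ≤ X ≤ 4) = Σ C(10,k) p^k (1−p)^(10−k) over k:
  k=2: C(10,2)·0.166667^2·0.833333^8 = 0.290710
  k=3: C(10,3)·0.166667^3·0.833333^7 = 0.155045
  k=4: C(10,4)·0.166667^4·0.833333^6 = 0.054266
Total = 0.500021

0.5000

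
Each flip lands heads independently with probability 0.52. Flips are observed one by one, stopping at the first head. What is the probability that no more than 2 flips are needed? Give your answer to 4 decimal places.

0.7696

Y = number of flips to the first success; geometric, p = 0.52.
P(Y ≤ 2) = 1 − (1−p)^2 = 1 − 0.230400 = 0.769600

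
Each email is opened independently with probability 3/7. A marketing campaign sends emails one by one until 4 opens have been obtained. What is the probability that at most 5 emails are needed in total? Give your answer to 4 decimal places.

Finishing within 5 emails ⇔ at least 4 successes in the first 5. With X ~ Binomial(5, 0.428571), P(Y ≤ 5) = 1 − P(X ≤ 3).
  k=0: C(5,0)·0.428571^0·0.571429^5 = 0.060927
  k=1: C(5,1)·0.428571^1·0.571429^4 = 0.228476
  k=2: C(5,2)·0.428571^2·0.571429^3 = 0.342714
  k=3: C(5,3)·0.428571^3·0.571429^2 = 0.257036
1 − 0.889153 = 0.110847

0.1108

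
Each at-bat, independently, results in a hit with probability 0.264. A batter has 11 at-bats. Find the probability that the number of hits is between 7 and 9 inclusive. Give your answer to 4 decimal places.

0.0104

X ~ Binomial(11, 0.264); P(7 ≤ X ≤ 9) = Σ C(11,k) p^k (1−p)^(11−k) over k:
  k=7: C(11,7)·0.264^7·0.736^4 = 0.008655
  k=8: C(11,8)·0.264^8·0.736^3 = 0.001552
  k=9: C(11,9)·0.264^9·0.736^2 = 0.000186
Total = 0.010393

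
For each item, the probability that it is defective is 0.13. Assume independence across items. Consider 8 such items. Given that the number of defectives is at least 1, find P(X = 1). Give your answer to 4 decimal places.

X ~ Binomial(8, 0.13). Want P(X=1 | X≥1) = P(X=1) / P(X≥1).
P(X=1) = C(8,1)·0.13^1·0.87^7 = 0.392345
P(X≥1) = 1 − 0.328212 = 0.671788
Ratio = 0.392345 / 0.671788 = 0.584031

0.5840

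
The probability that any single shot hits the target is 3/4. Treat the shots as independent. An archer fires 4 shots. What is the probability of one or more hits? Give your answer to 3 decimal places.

0.996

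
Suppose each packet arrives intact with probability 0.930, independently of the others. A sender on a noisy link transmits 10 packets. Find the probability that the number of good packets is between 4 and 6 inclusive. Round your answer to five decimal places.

X ~ Binomial(10, 0.93); P(4 ≤ X ≤ 6) = Σ C(10,k) p^k (1−p)^(10−k) over k:
  k=4: C(10,4)·0.93^4·0.07^6 = 0.0000185
  k=5: C(10,5)·0.93^5·0.07^5 = 0.0002946
  k=6: C(10,6)·0.93^6·0.07^4 = 0.0032622
Total = 0.0035753

0.00358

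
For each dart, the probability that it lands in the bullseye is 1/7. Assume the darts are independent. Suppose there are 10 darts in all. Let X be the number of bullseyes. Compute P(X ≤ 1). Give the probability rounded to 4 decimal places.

0.5708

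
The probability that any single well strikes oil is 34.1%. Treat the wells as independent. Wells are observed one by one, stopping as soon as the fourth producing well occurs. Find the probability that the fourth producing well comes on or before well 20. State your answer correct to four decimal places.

0.9475

Finishing within 20 wells ⇔ at least 4 successes in the first 20. With X ~ Binomial(20, 0.341), P(Y ≤ 20) = 1 − P(X ≤ 3).
  k=0: C(20,0)·0.341^0·0.659^20 = 0.000239
  k=1: C(20,1)·0.341^1·0.659^19 = 0.002469
  k=2: C(20,2)·0.341^2·0.659^18 = 0.012139
  k=3: C(20,3)·0.341^3·0.659^17 = 0.037689
1 − 0.052537 = 0.947463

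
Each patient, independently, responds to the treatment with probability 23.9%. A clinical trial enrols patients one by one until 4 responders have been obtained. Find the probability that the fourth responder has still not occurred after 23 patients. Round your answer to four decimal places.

0.1646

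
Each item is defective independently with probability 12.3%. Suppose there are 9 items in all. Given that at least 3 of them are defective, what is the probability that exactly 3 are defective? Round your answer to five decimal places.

0.80463

X ~ Binomial(9, 0.123). Want P(X=3 | X≥3) = P(X=3) / P(X≥3).
P(X=3) = C(9,3)·0.123^3·0.877^6 = 0.0711201
P(X≥3) = 1 − 0.3068996 − 0.3873864 − 0.2173251 = 0.0883889
Ratio = 0.0711201 / 0.0883889 = 0.8046268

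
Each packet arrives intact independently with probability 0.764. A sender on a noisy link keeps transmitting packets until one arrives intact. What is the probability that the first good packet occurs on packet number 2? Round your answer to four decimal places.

0.1803

Geometric (trials to first success), p = 0.764.
P(Y = 2) = (1−p)^1 · p = 0.236 · 0.764 = 0.180304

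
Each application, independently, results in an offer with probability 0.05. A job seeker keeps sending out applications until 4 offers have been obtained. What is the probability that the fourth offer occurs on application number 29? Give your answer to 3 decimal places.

Y = trial on which the fourth success occurs; negative binomial, r=4, p=0.05.
P(Y=29) = C(28,3) · p^4 · (1−p)^25
= 3276 · 6.25e-06 · 0.27739 = 0.00568

0.006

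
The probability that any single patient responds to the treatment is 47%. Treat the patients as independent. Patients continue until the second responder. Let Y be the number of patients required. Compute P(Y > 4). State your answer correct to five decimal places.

Needing more than 4 patients ⇔ fewer than 2 successes in the first 4. With X ~ Binomial(4, 0.47), P(Y > 4) = P(X ≤ 1).
  k=0: C(4,0)·0.47^0·0.53^4 = 0.0789048
  k=1: C(4,1)·0.47^1·0.53^3 = 0.2798888
P(X ≤ 1) = 0.3587936

0.35879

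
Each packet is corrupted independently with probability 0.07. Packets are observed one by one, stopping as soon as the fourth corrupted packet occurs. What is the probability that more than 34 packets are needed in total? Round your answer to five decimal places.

0.78777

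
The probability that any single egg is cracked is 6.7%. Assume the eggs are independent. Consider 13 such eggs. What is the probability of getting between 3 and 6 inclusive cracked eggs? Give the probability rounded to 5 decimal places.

X ~ Binomial(13, 0.067); P(3 ≤ X ≤ 6) = Σ C(13,k) p^k (1−p)^(13−k) over k:
  k=3: C(13,3)·0.067^3·0.933^10 = 0.0429939
  k=4: C(13,4)·0.067^4·0.933^9 = 0.0077186
  k=5: C(13,5)·0.067^5·0.933^8 = 0.0009977
  k=6: C(13,6)·0.067^6·0.933^7 = 0.0000955
Total = 0.0518058

0.05181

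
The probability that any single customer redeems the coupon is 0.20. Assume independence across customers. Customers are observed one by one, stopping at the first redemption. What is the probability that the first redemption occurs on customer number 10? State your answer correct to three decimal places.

0.027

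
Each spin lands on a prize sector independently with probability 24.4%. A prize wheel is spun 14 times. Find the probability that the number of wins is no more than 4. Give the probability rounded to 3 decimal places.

0.759

X ~ Binomial(14, 0.244); P(X ≤ 4) = Σ C(14,k) p^k (1−p)^(14−k) over k:
  k=0: C(14,0)·0.244^0·0.756^14 = 0.01992
  k=1: C(14,1)·0.244^1·0.756^13 = 0.09001
  k=2: C(14,2)·0.244^2·0.756^12 = 0.18884
  k=3: C(14,3)·0.244^3·0.756^11 = 0.24379
  k=4: C(14,4)·0.244^4·0.756^10 = 0.21638
Total = 0.75893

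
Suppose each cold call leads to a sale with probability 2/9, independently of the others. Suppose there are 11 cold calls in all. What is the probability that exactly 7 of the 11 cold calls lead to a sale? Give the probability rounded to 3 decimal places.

X ~ Binomial(n=11, p=0.222222).
P(X=7) = C(11,7) · p^7 · (1−p)^4
= 330 · 2.6762e-05 · 0.36595 = 0.00323

0.003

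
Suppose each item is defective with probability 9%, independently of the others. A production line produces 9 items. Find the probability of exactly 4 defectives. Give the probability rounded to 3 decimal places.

X ~ Binomial(n=9, p=0.09).
P(X=4) = C(9,4) · p^4 · (1−p)^5
= 126 · 6.561e-05 · 0.62403 = 0.00516

0.005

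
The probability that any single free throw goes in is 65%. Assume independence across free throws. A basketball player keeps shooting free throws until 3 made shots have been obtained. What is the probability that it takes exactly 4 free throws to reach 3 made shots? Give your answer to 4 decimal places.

Y = trial on which the third success occurs; negative binomial, r=3, p=0.65.
P(Y=4) = C(3,2) · p^3 · (1−p)^1
= 3 · 0.27463 · 0.35 = 0.288356

0.2884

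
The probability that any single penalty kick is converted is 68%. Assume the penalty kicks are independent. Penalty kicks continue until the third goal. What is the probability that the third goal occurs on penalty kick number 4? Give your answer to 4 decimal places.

Y = trial on which the third success occurs; negative binomial, r=3, p=0.68.
P(Y=4) = C(3,2) · p^3 · (1−p)^1
= 3 · 0.31443 · 0.32 = 0.301855

0.3019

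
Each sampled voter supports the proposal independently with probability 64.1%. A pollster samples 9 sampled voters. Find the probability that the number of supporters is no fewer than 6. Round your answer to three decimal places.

X ~ Binomial(9, 0.641); P(X ≥ 6) = Σ C(9,k) p^k (1−p)^(9−k) over k:
  k=6: C(9,6)·0.641^6·0.359^3 = 0.26959
  k=7: C(9,7)·0.641^7·0.359^2 = 0.20630
  k=8: C(9,8)·0.641^8·0.359^1 = 0.09209
  k=9: C(9,9)·0.641^9·0.359^0 = 0.01827
Total = 0.58625

0.586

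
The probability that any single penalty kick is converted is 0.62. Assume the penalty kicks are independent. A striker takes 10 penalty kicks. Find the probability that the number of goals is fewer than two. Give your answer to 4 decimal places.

X ~ Binomial(10, 0.62); P(X ≤ 1) = Σ C(10,k) p^k (1−p)^(10−k) over k:
  k=0: C(10,0)·0.62^0·0.38^10 = 0.000063
  k=1: C(10,1)·0.62^1·0.38^9 = 0.001024
Total = 0.001087

0.0011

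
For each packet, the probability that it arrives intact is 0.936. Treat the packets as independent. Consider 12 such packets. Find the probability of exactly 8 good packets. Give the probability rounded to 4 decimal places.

X ~ Binomial(n=12, p=0.936).
P(X=8) = C(12,8) · p^8 · (1−p)^4
= 495 · 0.58912 · 1.6777e-05 = 0.004893

0.0049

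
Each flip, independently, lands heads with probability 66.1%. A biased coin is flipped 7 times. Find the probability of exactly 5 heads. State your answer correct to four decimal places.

X ~ Binomial(n=7, p=0.661).
P(X=5) = C(7,5) · p^5 · (1−p)^2
= 21 · 0.12618 · 0.11492 = 0.304527

0.3045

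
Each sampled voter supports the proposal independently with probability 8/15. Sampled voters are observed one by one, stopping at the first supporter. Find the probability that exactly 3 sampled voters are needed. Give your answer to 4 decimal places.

0.1161

Geometric (trials to first success), p = 0.533333.
P(Y = 3) = (1−p)^2 · p = 0.21778 · 0.533333 = 0.116148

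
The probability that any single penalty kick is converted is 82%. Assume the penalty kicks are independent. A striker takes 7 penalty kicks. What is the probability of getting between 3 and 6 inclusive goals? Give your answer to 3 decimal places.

0.748

X ~ Binomial(7, 0.82); P(3 ≤ X ≤ 6) = Σ C(7,k) p^k (1−p)^(7−k) over k:
  k=3: C(7,3)·0.82^3·0.18^4 = 0.02026
  k=4: C(7,4)·0.82^4·0.18^3 = 0.09229
  k=5: C(7,5)·0.82^5·0.18^2 = 0.25225
  k=6: C(7,6)·0.82^6·0.18^1 = 0.38305
Total = 0.74785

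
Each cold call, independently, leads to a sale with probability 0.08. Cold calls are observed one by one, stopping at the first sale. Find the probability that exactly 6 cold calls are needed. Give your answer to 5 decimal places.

0.05273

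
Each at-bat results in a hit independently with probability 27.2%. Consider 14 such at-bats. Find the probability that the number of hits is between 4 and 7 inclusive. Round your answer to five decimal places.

X ~ Binomial(14, 0.272); P(4 ≤ X ≤ 7) = Σ C(14,k) p^k (1−p)^(14−k) over k:
  k=4: C(14,4)·0.272^4·0.728^10 = 0.2290992
  k=5: C(14,5)·0.272^5·0.728^9 = 0.1711950
  k=6: C(14,6)·0.272^6·0.728^8 = 0.0959444
  k=7: C(14,7)·0.272^7·0.728^7 = 0.0409684
Total = 0.5372070

0.53721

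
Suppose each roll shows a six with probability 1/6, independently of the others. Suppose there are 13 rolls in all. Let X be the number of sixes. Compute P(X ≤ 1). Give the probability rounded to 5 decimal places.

0.33647

X ~ Binomial(13, 0.166667); P(X ≤ 1) = Σ C(13,k) p^k (1−p)^(13−k) over k:
  k=0: C(13,0)·0.166667^0·0.833333^13 = 0.0934639
  k=1: C(13,1)·0.166667^1·0.833333^12 = 0.2430061
Total = 0.3364700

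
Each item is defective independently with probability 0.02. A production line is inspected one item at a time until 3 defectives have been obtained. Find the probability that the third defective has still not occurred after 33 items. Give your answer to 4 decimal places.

0.9721

Needing more than 33 items ⇔ fewer than 3 successes in the first 33. With X ~ Binomial(33, 0.02), P(Y > 33) = P(X ≤ 2).
  k=0: C(33,0)·0.02^0·0.98^33 = 0.513405
  k=1: C(33,1)·0.02^1·0.98^32 = 0.345763
  k=2: C(33,2)·0.02^2·0.98^31 = 0.112902
P(X ≤ 2) = 0.972071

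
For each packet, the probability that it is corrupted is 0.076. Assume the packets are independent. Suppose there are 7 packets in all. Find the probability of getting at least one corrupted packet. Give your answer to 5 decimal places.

0.42495

P(at least one) = 1 − P(none) = 1 − (1 − 0.076)^7
= 1 − 0.5750476 = 0.4249524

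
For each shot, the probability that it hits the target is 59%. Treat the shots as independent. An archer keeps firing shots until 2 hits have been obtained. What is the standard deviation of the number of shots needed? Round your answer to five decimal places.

Y = total shots until the second success; negative binomial with r=2, p=0.59.
SD(Y) = √[r(1−p)/p²] = √(2.3556449) = 1.5348110

1.53481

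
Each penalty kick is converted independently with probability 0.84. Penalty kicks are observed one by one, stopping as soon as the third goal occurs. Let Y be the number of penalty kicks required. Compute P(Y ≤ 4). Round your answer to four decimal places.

0.8772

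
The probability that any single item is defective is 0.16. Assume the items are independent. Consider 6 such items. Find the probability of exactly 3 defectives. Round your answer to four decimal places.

X ~ Binomial(n=6, p=0.16).
P(X=3) = C(6,3) · p^3 · (1−p)^3
= 20 · 0.004096 · 0.5927 = 0.048554

0.0486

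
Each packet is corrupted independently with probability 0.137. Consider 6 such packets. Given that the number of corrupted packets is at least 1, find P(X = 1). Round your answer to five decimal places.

X ~ Binomial(6, 0.137). Want P(X=1 | X≥1) = P(X=1) / P(X≥1).
P(X=1) = C(6,1)·0.137^1·0.863^5 = 0.3934828
P(X≥1) = 1 − 0.4131091 = 0.5868909
Ratio = 0.3934828 / 0.5868909 = 0.6704531

0.67045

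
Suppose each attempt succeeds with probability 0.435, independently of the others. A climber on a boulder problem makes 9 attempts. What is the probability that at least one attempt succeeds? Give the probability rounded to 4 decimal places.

P(at least one) = 1 − P(none) = 1 − (1 − 0.435)^9
= 1 − 0.005867 = 0.994133

0.9941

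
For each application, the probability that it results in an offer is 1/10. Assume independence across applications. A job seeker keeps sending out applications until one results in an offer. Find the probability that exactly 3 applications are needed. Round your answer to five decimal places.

0.08100

Geometric (trials to first success), p = 0.10.
P(Y = 3) = (1−p)^2 · p = 0.81 · 0.10 = 0.0810000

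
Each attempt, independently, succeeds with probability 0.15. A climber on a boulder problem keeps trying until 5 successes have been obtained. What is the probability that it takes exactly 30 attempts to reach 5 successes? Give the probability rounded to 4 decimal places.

Y = trial on which the fifth success occurs; negative binomial, r=5, p=0.15.
P(Y=30) = C(29,4) · p^5 · (1−p)^25
= 23751 · 7.5937e-05 · 0.017198 = 0.031018

0.0310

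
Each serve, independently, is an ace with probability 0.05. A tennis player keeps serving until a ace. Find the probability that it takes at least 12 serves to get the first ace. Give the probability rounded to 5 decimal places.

0.56880

Y = number of serves to the first success; geometric, p = 0.05.
P(Y > 11) = P(first 11 all fail) = (1−p)^11 = 0.5688001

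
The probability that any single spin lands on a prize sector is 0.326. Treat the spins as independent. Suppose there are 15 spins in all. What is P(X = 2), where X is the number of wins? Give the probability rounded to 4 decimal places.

0.0661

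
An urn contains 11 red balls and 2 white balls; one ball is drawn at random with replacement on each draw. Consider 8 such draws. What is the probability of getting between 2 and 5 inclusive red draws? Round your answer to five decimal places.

X ~ Binomial(8, 0.846154); P(2 ≤ X ≤ 5) = Σ C(8,k) p^k (1−p)^(8−k) over k:
  k=2: C(8,2)·0.846154^2·0.153846^6 = 0.0002658
  k=3: C(8,3)·0.846154^3·0.153846^5 = 0.0029239
  k=4: C(8,4)·0.846154^4·0.153846^4 = 0.0201021
  k=5: C(8,5)·0.846154^5·0.153846^3 = 0.0884493
Total = 0.1117412

0.11174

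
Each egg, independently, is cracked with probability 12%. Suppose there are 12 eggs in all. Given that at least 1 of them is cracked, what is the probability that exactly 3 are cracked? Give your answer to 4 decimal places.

X ~ Binomial(12, 0.12). Want P(X=3 | X≥1) = P(X=3) / P(X≥1).
P(X=3) = C(12,3)·0.12^3·0.88^9 = 0.120312
P(X≥1) = 1 − 0.215671 = 0.784329
Ratio = 0.120312 / 0.784329 = 0.153395

0.1534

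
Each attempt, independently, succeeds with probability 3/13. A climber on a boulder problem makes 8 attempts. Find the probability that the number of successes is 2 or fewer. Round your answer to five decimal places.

X ~ Binomial(8, 0.230769); P(X ≤ 2) = Σ C(8,k) p^k (1−p)^(8−k) over k:
  k=0: C(8,0)·0.230769^0·0.769231^8 = 0.1225895
  k=1: C(8,1)·0.230769^1·0.769231^7 = 0.2942147
  k=2: C(8,2)·0.230769^2·0.769231^6 = 0.3089255
Total = 0.7257297

0.72573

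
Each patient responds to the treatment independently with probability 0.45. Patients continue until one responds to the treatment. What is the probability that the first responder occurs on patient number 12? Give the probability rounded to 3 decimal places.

0.001

Geometric (trials to first success), p = 0.45.
P(Y = 12) = (1−p)^11 · p = 0.0013931 · 0.45 = 0.00063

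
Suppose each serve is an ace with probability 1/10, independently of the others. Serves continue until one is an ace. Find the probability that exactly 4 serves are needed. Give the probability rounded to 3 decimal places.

Geometric (trials to first success), p = 0.10.
P(Y = 4) = (1−p)^3 · p = 0.729 · 0.10 = 0.07290

0.073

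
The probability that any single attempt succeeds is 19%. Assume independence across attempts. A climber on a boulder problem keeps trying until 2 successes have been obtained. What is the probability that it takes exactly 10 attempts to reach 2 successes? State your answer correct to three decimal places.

0.060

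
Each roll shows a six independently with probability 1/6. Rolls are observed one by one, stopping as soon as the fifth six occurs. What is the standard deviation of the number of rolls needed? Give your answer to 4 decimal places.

Y = total rolls until the fifth success; negative binomial with r=5, p=0.166667.
SD(Y) = √[r(1−p)/p²] = √(150.000000) = 12.247449

12.2474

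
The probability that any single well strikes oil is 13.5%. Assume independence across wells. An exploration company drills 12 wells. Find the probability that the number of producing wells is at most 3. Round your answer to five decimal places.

X ~ Binomial(12, 0.135); P(X ≤ 3) = Σ C(12,k) p^k (1−p)^(12−k) over k:
  k=0: C(12,0)·0.135^0·0.865^12 = 0.1754661
  k=1: C(12,1)·0.135^1·0.865^11 = 0.3286186
  k=2: C(12,2)·0.135^2·0.865^10 = 0.2820802
  k=3: C(12,3)·0.135^3·0.865^9 = 0.1467469
Total = 0.9329118

0.93291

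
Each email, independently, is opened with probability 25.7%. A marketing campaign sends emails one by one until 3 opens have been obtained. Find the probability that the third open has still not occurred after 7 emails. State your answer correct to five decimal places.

0.74174

Needing more than 7 emails ⇔ fewer than 3 successes in the first 7. With X ~ Binomial(7, 0.257), P(Y > 7) = P(X ≤ 2).
  k=0: C(7,0)·0.257^0·0.743^7 = 0.1250034
  k=1: C(7,1)·0.257^1·0.743^6 = 0.3026663
  k=2: C(7,2)·0.257^2·0.743^5 = 0.3140723
P(X ≤ 2) = 0.7417419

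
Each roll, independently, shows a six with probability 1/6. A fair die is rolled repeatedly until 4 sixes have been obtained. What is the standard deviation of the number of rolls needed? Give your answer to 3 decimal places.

10.954

Y = total rolls until the fourth success; negative binomial with r=4, p=0.166667.
SD(Y) = √[r(1−p)/p²] = √(120.00000) = 10.95445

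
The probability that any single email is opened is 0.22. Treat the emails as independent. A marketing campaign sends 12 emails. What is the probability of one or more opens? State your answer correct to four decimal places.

P(at least one) = 1 − P(none) = 1 − (1 − 0.22)^12
= 1 − 0.050715 = 0.949285

0.9493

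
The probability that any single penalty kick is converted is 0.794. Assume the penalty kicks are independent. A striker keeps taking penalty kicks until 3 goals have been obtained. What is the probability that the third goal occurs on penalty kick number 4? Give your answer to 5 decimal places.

0.30935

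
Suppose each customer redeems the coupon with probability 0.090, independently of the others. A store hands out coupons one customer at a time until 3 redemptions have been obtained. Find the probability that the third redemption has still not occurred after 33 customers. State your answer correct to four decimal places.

0.4196

Needing more than 33 customers ⇔ fewer than 3 successes in the first 33. With X ~ Binomial(33, 0.09), P(Y > 33) = P(X ≤ 2).
  k=0: C(33,0)·0.09^0·0.91^33 = 0.044501
  k=1: C(33,1)·0.09^1·0.91^32 = 0.145238
  k=2: C(33,2)·0.09^2·0.91^31 = 0.229828
P(X ≤ 2) = 0.419566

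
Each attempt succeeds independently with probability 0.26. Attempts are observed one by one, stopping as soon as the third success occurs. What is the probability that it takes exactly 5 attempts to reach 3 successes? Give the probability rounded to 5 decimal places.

0.05775

Y = trial on which the third success occurs; negative binomial, r=3, p=0.26.
P(Y=5) = C(4,2) · p^3 · (1−p)^2
= 6 · 0.017576 · 0.5476 = 0.0577477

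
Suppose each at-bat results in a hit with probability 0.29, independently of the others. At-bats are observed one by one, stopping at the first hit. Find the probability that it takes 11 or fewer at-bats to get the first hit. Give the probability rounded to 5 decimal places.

Y = number of at-bats to the first success; geometric, p = 0.29.
P(Y ≤ 11) = 1 − (1−p)^11 = 1 − 0.0231122 = 0.9768878

0.97689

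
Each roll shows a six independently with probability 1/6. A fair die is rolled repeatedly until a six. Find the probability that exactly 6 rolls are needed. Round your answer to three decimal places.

Geometric (trials to first success), p = 0.166667.
P(Y = 6) = (1−p)^5 · p = 0.40188 · 0.166667 = 0.06698

0.067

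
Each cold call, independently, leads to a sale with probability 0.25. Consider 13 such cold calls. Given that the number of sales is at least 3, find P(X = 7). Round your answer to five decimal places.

0.02793

X ~ Binomial(13, 0.25). Want P(X=7 | X≥3) = P(X=7) / P(X≥3).
P(X=7) = C(13,7)·0.25^7·0.75^6 = 0.0186408
P(X≥3) = 1 − 0.0237573 − 0.1029481 − 0.2058963 = 0.6673983
Ratio = 0.0186408 / 0.6673983 = 0.0279306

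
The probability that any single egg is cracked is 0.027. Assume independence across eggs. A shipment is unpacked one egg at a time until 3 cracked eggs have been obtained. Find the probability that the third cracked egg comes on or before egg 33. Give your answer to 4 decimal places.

Finishing within 33 eggs ⇔ at least 3 successes in the first 33. With X ~ Binomial(33, 0.027), P(Y ≤ 33) = 1 − P(X ≤ 2).
  k=0: C(33,0)·0.027^0·0.973^33 = 0.405251
  k=1: C(33,1)·0.027^1·0.973^32 = 0.371098
  k=2: C(33,2)·0.027^2·0.973^31 = 0.164763
1 − 0.941112 = 0.058888

0.0589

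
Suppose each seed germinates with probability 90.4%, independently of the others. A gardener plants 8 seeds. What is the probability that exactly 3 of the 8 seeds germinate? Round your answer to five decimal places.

X ~ Binomial(n=8, p=0.904).
P(X=3) = C(8,3) · p^3 · (1−p)^5
= 56 · 0.73876 · 8.1537e-06 = 0.0003373

0.00034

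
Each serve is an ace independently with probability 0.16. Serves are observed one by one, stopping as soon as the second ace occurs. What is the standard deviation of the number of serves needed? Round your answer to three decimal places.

Y = total serves until the second success; negative binomial with r=2, p=0.16.
SD(Y) = √[r(1−p)/p²] = √(65.62500) = 8.10093

8.101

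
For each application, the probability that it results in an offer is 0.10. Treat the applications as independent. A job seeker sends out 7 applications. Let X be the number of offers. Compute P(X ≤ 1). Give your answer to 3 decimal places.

X ~ Binomial(7, 0.10); P(X ≤ 1) = Σ C(7,k) p^k (1−p)^(7−k) over k:
  k=0: C(7,0)·0.10^0·0.90^7 = 0.47830
  k=1: C(7,1)·0.10^1·0.90^6 = 0.37201
Total = 0.85031

0.850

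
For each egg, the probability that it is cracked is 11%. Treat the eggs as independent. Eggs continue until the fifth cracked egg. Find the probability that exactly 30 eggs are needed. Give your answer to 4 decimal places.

Y = trial on which the fifth success occurs; negative binomial, r=5, p=0.11.
P(Y=30) = C(29,4) · p^5 · (1−p)^25
= 23751 · 1.6105e-05 · 0.054294 = 0.020768

0.0208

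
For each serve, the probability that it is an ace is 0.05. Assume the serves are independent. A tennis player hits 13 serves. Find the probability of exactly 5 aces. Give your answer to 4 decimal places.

X ~ Binomial(n=13, p=0.05).
P(X=5) = C(13,5) · p^5 · (1−p)^8
= 1287 · 3.125e-07 · 0.66342 = 0.000267

0.0003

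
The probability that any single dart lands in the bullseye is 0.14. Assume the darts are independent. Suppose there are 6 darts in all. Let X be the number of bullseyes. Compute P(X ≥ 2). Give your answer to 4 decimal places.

X ~ Binomial(6, 0.14); P(X ≥ 2) = Σ C(6,k) p^k (1−p)^(6−k) over k:
  k=2: C(6,2)·0.14^2·0.86^4 = 0.160820
  k=3: C(6,3)·0.14^3·0.86^3 = 0.034907
  k=4: C(6,4)·0.14^4·0.86^2 = 0.004262
  k=5: C(6,5)·0.14^5·0.86^1 = 0.000278
  k=6: C(6,6)·0.14^6·0.86^0 = 0.000008
Total = 0.200274

0.2003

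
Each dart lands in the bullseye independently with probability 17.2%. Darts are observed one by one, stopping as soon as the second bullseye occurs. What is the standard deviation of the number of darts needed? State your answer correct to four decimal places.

Y = total darts until the second success; negative binomial with r=2, p=0.172.
SD(Y) = √[r(1−p)/p²] = √(55.976203) = 7.481725

7.4817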